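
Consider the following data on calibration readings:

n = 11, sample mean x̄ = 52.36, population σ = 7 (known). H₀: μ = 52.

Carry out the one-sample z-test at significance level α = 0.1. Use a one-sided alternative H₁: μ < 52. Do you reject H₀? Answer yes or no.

SE = σ/√n = 7/√11 = 2.1106
z = (x̄−μ₀)/SE = (52.36−52)/2.1106 = 0.1706
p-value (one-sided, H₁ less) = 0.56772
At α=0.1: p ≥ α → fail to reject H₀

reject H₀: no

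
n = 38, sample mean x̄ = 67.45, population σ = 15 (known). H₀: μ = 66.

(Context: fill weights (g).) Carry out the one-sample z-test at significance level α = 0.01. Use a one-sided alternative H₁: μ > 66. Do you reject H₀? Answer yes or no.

SE = σ/√n = 15/√38 = 2.4333
z = (x̄−μ₀)/SE = (67.45−66)/2.4333 = 0.5959
p-value (one-sided, H₁ greater) = 0.27562
At α=0.01: p ≥ α → fail to reject H₀

reject H₀: no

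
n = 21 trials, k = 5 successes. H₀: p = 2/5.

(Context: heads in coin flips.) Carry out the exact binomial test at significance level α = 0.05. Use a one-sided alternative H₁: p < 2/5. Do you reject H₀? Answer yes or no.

reject H₀: no

Exact binomial: n=21, k=5, p₀=2/5=0.4000
P(X≤5) from Σ C(n,i)·p₀^i·(1−p₀)^(n−i)
p-value (one-sided, H₁ less) = 0.09574
At α=0.05: p ≥ α → fail to reject H₀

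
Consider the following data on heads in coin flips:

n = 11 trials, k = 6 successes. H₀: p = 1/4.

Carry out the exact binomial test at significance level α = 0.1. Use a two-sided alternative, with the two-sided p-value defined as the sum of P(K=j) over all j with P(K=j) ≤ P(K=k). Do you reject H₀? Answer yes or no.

reject H₀: yes

Exact binomial: n=11, k=6, p₀=1/4=0.2500
P(X=j) = C(n,j)·p₀^j·(1−p₀)^(n−j); p = Σ P(X=j) over j with P(X=j) ≤ P(X=6)
p-value (two-sided) = 0.03433
At α=0.1: p < α → reject H₀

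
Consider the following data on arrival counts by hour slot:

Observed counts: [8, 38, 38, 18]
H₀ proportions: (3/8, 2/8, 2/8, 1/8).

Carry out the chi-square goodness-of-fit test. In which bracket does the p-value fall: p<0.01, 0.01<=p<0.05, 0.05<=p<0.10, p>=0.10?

p-value bracket: p<0.01

n = 102; E_i = n·p_i = [38.25, 25.50, 25.50, 12.75]
χ² = (8−38.25)²/38.25 + (38−25.50)²/25.50 + (38−25.50)²/25.50 + (18−12.75)²/12.75 = 38.3399
df = 3
p-value (upper-tail) = 0.00000
→ bracket: p<0.01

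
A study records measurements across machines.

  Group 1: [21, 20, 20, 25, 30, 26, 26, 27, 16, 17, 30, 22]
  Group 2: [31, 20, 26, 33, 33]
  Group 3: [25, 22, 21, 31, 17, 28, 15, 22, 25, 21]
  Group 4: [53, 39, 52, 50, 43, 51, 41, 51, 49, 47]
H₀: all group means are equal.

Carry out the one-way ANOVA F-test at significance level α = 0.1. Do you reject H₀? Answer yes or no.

reject H₀: yes

Group means [23.33, 28.60, 22.70, 47.60], grand mean 30.432
SSB = Σnᵢ(x̄ᵢ−x̄)² = 4166.714; SSW = ΣΣ(x−x̄ᵢ)² = 792.367
MSB = 4166.714/3 = 1388.9048; MSW = 792.367/33 = 24.0111
F = MSB/MSW = 57.8443
df = (3, 33)
p-value (upper-tail) = 0.00000
At α=0.1: p < α → reject H₀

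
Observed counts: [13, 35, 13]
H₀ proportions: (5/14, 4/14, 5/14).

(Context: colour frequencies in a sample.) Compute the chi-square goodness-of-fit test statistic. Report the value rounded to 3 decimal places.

n = 61; E_i = n·p_i = [21.79, 17.43, 21.79]
χ² = (13−21.79)²/21.79 + (35−17.43)²/17.43 + (13−21.79)²/21.79 = 24.8016
df = 2

test statistic = 24.802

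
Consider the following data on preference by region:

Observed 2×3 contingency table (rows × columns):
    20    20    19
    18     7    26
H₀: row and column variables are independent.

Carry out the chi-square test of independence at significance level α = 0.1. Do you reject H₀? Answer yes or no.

reject H₀: yes

Row totals [59, 51], col totals [38, 27, 45], n=110
χ² = (20−20.38)²/20.38 + (20−14.48)²/14.48 + (19−24.14)²/24.14 + (18−17.62)²/17.62 + (7−12.52)²/12.52 + (26−20.86)²/20.86 = 6.9081
df = 2
p-value (upper-tail) = 0.03162
At α=0.1: p < α → reject H₀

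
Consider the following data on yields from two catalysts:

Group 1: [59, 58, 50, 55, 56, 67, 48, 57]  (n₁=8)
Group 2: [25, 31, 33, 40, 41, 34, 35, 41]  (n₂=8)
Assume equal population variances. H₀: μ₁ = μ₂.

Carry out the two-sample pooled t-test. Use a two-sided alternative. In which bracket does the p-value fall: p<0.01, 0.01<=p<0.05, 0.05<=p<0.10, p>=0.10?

x̄₁=56.250, s₁=5.800, n₁=8
x̄₂=35.000, s₂=5.581, n₂=8
s_p² = [7·5.800² + 7·5.581²]/14 = 32.3929
SE = √(s_p²·(1/8+1/8)) = 2.8457
t = (56.250−35.000)/2.8457 = 7.4673
df = 14
p-value (two-sided) = 0.00000
→ bracket: p<0.01

p-value bracket: p<0.01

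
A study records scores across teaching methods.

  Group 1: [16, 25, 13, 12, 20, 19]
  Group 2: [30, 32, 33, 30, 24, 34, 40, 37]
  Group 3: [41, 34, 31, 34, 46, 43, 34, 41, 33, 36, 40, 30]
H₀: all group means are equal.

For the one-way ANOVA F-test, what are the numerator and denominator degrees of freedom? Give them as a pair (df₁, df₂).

k = 3 groups, N = 26 total
df = (k−1, N−k) = (3−1, 26−3) = (2, 23)

degrees of freedom = [2, 23]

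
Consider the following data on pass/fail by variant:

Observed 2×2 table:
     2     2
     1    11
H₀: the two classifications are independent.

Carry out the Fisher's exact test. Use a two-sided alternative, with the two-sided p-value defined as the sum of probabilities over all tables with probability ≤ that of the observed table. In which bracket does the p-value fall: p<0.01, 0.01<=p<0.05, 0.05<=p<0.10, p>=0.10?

p-value bracket: p>=0.10

Margins: r₁=4, r₂=12, c₁=3, c₂=13, n=16
p_obs = C(4,2)·C(12,1)/C(16,3); sum pmf over tables with pmf ≤ p_obs
p-value (two-sided) = 0.13571
→ bracket: p>=0.10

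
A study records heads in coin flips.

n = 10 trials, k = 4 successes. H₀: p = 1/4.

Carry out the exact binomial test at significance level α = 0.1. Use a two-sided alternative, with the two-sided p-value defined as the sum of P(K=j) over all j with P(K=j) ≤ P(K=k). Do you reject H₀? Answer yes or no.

reject H₀: no

Exact binomial: n=10, k=4, p₀=1/4=0.2500
P(X=j) = C(n,j)·p₀^j·(1−p₀)^(n−j); p = Σ P(X=j) over j with P(X=j) ≤ P(X=4)
p-value (two-sided) = 0.28044
At α=0.1: p ≥ α → fail to reject H₀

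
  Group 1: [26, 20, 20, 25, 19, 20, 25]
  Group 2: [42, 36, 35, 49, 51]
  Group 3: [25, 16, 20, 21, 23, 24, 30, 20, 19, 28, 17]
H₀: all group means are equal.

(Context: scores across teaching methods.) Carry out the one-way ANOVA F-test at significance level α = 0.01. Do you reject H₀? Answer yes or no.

reject H₀: yes

Group means [22.14, 42.60, 22.09], grand mean 26.565
SSB = Σnᵢ(x̄ᵢ−x̄)² = 1642.686; SSW = ΣΣ(x−x̄ᵢ)² = 460.966
MSB = 1642.686/2 = 821.3430; MSW = 460.966/20 = 23.0483
F = MSB/MSW = 35.6357
df = (2, 20)
p-value (upper-tail) = 0.00000
At α=0.01: p < α → reject H₀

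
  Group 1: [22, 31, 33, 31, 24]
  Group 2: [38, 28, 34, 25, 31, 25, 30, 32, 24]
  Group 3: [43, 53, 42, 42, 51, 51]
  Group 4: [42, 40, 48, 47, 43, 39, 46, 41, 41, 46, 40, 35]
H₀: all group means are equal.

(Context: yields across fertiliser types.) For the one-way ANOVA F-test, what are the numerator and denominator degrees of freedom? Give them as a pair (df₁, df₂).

degrees of freedom = [3, 28]

k = 4 groups, N = 32 total
df = (k−1, N−k) = (4−1, 32−4) = (3, 28)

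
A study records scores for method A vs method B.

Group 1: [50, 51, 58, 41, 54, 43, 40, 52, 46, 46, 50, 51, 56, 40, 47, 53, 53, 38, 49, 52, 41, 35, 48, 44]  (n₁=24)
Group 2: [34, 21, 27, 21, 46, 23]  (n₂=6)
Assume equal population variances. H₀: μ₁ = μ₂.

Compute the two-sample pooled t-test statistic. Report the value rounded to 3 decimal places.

x̄₁=47.417, s₁=6.064, n₁=24
x̄₂=28.667, s₂=9.812, n₂=6
s_p² = [23·6.064² + 5·9.812²]/28 = 47.3988
SE = √(s_p²·(1/24+1/6)) = 3.1424
t = (47.417−28.667)/3.1424 = 5.9668
df = 28

test statistic = 5.967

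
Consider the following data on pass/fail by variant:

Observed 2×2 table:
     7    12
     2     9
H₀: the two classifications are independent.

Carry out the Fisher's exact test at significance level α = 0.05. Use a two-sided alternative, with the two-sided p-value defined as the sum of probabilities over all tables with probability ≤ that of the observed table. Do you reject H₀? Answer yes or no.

Margins: r₁=19, r₂=11, c₁=9, c₂=21, n=30
p_obs = C(19,7)·C(11,2)/C(30,9); sum pmf over tables with pmf ≤ p_obs
p-value (two-sided) = 0.41889
At α=0.05: p ≥ α → fail to reject H₀

reject H₀: no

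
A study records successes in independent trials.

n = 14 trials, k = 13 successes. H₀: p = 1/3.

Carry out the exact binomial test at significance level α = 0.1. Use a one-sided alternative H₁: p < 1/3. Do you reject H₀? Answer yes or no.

reject H₀: no

Exact binomial: n=14, k=13, p₀=1/3=0.3333
P(X≤13) from Σ C(n,i)·p₀^i·(1−p₀)^(n−i)
p-value (one-sided, H₁ less) = 1.00000
At α=0.1: p ≥ α → fail to reject H₀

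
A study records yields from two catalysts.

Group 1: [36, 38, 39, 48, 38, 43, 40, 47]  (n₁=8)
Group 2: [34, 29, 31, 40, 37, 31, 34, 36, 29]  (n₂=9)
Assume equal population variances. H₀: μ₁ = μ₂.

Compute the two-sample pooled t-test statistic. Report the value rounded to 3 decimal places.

test statistic = 3.863

x̄₁=41.125, s₁=4.422, n₁=8
x̄₂=33.444, s₂=3.779, n₂=9
s_p² = [7·4.422² + 8·3.779²]/15 = 16.7398
SE = √(s_p²·(1/8+1/9)) = 1.9881
t = (41.125−33.444)/1.9881 = 3.8633
df = 15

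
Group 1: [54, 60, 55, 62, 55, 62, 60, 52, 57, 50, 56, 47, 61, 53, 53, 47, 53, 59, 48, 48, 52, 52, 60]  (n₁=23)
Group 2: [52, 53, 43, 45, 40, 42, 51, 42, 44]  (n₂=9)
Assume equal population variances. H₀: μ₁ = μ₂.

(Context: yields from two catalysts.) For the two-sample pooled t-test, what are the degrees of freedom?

degrees of freedom = 30

df = n₁ + n₂ − 2 = 23 + 9 − 2 = 30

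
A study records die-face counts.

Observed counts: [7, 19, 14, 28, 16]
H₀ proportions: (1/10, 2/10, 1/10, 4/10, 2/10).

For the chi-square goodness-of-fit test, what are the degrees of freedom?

df = k − 1 = 5 − 1 = 4

degrees of freedom = 4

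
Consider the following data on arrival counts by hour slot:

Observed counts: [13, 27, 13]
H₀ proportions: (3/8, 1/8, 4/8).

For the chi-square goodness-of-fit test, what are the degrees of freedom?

df = k − 1 = 3 − 1 = 2

degrees of freedom = 2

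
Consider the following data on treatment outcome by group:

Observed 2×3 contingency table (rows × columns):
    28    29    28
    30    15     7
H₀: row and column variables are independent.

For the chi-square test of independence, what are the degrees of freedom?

degrees of freedom = 2

df = (r−1)(c−1) = (2−1)·(3−1) = 2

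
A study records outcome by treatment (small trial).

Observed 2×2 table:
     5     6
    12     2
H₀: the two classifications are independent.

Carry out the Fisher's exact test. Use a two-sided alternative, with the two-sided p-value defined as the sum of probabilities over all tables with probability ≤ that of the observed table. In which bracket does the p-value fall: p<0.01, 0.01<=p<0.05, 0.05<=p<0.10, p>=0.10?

p-value bracket: 0.05<=p<0.10

Margins: r₁=11, r₂=14, c₁=17, c₂=8, n=25
p_obs = C(11,5)·C(14,12)/C(25,17); sum pmf over tables with pmf ≤ p_obs
p-value (two-sided) = 0.08098
→ bracket: 0.05<=p<0.10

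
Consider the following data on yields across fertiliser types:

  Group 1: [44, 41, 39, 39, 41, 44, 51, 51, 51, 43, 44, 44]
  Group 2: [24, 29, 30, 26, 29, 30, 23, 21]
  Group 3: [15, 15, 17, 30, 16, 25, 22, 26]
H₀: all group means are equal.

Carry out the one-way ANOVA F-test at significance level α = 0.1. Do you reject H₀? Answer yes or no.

reject H₀: yes

Group means [44.33, 26.50, 20.75], grand mean 32.500
SSB = Σnᵢ(x̄ᵢ−x̄)² = 3072.833; SSW = ΣΣ(x−x̄ᵢ)² = 536.167
MSB = 3072.833/2 = 1536.4167; MSW = 536.167/25 = 21.4467
F = MSB/MSW = 71.6389
df = (2, 25)
p-value (upper-tail) = 0.00000
At α=0.1: p < α → reject H₀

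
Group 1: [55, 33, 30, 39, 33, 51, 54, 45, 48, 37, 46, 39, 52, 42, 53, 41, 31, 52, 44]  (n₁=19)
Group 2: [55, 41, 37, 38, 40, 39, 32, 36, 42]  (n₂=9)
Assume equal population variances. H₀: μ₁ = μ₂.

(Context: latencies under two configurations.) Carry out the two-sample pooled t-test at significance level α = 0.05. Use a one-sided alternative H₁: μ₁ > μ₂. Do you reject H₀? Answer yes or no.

reject H₀: no

x̄₁=43.421, s₁=8.208, n₁=19
x̄₂=40.000, s₂=6.364, n₂=9
s_p² = [18·8.208² + 8·6.364²]/26 = 59.1012
SE = √(s_p²·(1/19+1/9)) = 3.1109
t = (43.421−40.000)/3.1109 = 1.0997
df = 26
p-value (one-sided, H₁ greater) = 0.14077
At α=0.05: p ≥ α → fail to reject H₀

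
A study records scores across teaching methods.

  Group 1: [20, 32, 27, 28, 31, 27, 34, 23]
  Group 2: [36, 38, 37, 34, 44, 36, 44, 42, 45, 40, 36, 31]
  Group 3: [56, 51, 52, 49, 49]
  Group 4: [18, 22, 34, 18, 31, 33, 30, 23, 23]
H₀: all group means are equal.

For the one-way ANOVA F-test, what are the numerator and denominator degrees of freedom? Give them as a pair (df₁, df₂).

degrees of freedom = [3, 30]

k = 4 groups, N = 34 total
df = (k−1, N−k) = (4−1, 34−4) = (3, 30)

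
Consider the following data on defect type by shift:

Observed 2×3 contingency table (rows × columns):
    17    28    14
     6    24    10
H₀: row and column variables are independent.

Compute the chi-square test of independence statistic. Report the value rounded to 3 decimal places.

Row totals [59, 40], col totals [23, 52, 24], n=99
χ² = (17−13.71)²/13.71 + (28−30.99)²/30.99 + (14−14.30)²/14.30 + (6−9.29)²/9.29 + (24−21.01)²/21.01 + (10−9.70)²/9.70 = 2.6878
df = 2

test statistic = 2.688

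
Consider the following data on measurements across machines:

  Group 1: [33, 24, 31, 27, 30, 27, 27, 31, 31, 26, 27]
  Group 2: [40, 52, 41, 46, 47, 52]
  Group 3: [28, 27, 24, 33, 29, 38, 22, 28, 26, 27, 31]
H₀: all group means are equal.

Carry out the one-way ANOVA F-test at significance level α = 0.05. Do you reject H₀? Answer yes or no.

reject H₀: yes

Group means [28.55, 46.33, 28.45], grand mean 32.321
SSB = Σnᵢ(x̄ᵢ−x̄)² = 1499.319; SSW = ΣΣ(x−x̄ᵢ)² = 400.788
MSB = 1499.319/2 = 749.6596; MSW = 400.788/25 = 16.0315
F = MSB/MSW = 46.7616
df = (2, 25)
p-value (upper-tail) = 0.00000
At α=0.05: p < α → reject H₀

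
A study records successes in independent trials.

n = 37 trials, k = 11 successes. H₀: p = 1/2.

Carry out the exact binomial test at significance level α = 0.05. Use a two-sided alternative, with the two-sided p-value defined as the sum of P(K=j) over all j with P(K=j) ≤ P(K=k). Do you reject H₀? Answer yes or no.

Exact binomial: n=37, k=11, p₀=1/2=0.5000
P(X=j) = C(n,j)·p₀^j·(1−p₀)^(n−j); p = Σ P(X=j) over j with P(X=j) ≤ P(X=11)
p-value (two-sided) = 0.02007
At α=0.05: p < α → reject H₀

reject H₀: yes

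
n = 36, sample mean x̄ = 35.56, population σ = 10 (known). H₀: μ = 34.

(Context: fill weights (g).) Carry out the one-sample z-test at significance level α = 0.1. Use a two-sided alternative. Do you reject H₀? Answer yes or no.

reject H₀: no

SE = σ/√n = 10/√36 = 1.6667
z = (x̄−μ₀)/SE = (35.56−34)/1.6667 = 0.9360
p-value (two-sided) = 0.34927
At α=0.1: p ≥ α → fail to reject H₀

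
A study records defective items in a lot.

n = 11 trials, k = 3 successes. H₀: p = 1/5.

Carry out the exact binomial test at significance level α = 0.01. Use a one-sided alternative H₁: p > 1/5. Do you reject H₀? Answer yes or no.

Exact binomial: n=11, k=3, p₀=1/5=0.2000
P(X≥3) from Σ C(n,i)·p₀^i·(1−p₀)^(n−i)
p-value (one-sided, H₁ greater) = 0.38260
At α=0.01: p ≥ α → fail to reject H₀

reject H₀: no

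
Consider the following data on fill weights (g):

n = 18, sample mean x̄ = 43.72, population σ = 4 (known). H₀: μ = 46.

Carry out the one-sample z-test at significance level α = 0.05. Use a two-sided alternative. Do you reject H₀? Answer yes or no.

reject H₀: yes

SE = σ/√n = 4/√18 = 0.9428
z = (x̄−μ₀)/SE = (43.72−46)/0.9428 = -2.4183
p-value (two-sided) = 0.01559
At α=0.05: p < α → reject H₀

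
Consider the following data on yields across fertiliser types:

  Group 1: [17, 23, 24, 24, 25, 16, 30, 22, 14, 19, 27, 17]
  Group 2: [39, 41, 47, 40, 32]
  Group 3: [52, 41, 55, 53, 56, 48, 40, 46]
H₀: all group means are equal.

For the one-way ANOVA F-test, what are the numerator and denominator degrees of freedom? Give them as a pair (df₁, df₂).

degrees of freedom = [2, 22]

k = 3 groups, N = 25 total
df = (k−1, N−k) = (3−1, 25−3) = (2, 22)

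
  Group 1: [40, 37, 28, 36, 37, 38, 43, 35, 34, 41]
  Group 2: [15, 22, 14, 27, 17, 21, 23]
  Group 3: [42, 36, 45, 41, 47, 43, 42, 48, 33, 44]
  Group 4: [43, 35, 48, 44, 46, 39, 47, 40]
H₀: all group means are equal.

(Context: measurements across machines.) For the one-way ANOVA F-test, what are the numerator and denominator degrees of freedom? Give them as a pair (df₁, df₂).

k = 4 groups, N = 35 total
df = (k−1, N−k) = (4−1, 35−4) = (3, 31)

degrees of freedom = [3, 31]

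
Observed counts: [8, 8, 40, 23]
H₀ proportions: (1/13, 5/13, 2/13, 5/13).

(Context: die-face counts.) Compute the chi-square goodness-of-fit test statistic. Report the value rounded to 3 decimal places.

test statistic = 82.694

n = 79; E_i = n·p_i = [6.08, 30.38, 12.15, 30.38]
χ² = (8−6.08)²/6.08 + (8−30.38)²/30.38 + (40−12.15)²/12.15 + (23−30.38)²/30.38 = 82.6937
df = 3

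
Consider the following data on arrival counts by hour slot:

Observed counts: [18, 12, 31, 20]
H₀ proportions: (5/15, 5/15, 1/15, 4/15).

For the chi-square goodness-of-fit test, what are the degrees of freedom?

df = k − 1 = 4 − 1 = 3

degrees of freedom = 3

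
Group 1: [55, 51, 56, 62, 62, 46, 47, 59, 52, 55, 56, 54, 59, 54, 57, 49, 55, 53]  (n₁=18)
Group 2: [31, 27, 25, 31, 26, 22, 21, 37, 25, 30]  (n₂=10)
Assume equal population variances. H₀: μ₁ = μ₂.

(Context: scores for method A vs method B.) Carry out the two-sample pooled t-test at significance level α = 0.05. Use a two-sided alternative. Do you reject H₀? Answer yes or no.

x̄₁=54.556, s₁=4.501, n₁=18
x̄₂=27.500, s₂=4.813, n₂=10
s_p² = [17·4.501² + 9·4.813²]/26 = 21.2671
SE = √(s_p²·(1/18+1/10)) = 1.8188
t = (54.556−27.500)/1.8188 = 14.8751
df = 26
p-value (two-sided) = 0.00000
At α=0.05: p < α → reject H₀

reject H₀: yes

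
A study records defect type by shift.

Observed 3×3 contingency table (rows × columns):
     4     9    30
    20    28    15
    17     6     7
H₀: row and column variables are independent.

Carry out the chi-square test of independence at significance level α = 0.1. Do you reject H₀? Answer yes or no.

reject H₀: yes

Row totals [43, 63, 30], col totals [41, 43, 52], n=136
χ² = (4−12.96)²/12.96 + (9−13.60)²/13.60 + (30−16.44)²/16.44 + (20−18.99)²/18.99 + (28−19.92)²/19.92 + (15−24.09)²/24.09 + (17−9.04)²/9.04 + (6−9.49)²/9.49 + (7−11.47)²/11.47 = 35.7149
df = 4
p-value (upper-tail) = 0.00000
At α=0.1: p < α → reject H₀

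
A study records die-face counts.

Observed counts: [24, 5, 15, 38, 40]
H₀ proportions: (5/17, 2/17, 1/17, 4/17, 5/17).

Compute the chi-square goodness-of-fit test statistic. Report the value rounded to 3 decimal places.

n = 122; E_i = n·p_i = [35.88, 14.35, 7.18, 28.71, 35.88]
χ² = (24−35.88)²/35.88 + (5−14.35)²/14.35 + (15−7.18)²/7.18 + (38−28.71)²/28.71 + (40−35.88)²/35.88 = 22.0402
df = 4

test statistic = 22.040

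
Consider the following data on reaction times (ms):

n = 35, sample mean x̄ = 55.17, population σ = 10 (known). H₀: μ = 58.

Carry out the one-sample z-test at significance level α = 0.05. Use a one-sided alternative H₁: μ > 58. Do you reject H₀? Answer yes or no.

reject H₀: no

SE = σ/√n = 10/√35 = 1.6903
z = (x̄−μ₀)/SE = (55.17−58)/1.6903 = -1.6743
p-value (one-sided, H₁ greater) = 0.95296
At α=0.05: p ≥ α → fail to reject H₀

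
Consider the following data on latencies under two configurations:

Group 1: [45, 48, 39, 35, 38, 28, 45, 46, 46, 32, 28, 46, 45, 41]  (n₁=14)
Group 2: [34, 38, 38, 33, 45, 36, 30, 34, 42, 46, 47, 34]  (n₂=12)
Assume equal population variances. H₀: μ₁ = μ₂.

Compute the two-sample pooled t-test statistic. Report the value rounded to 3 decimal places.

x̄₁=40.143, s₁=6.960, n₁=14
x̄₂=38.083, s₂=5.648, n₂=12
s_p² = [13·6.960² + 11·5.648²]/24 = 40.8596
SE = √(s_p²·(1/14+1/12)) = 2.5147
t = (40.143−38.083)/2.5147 = 0.8190
df = 24

test statistic = 0.819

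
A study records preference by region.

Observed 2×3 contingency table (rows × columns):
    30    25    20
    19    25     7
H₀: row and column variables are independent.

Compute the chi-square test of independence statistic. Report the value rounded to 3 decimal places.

test statistic = 4.314

Row totals [75, 51], col totals [49, 50, 27], n=126
χ² = (30−29.17)²/29.17 + (25−29.76)²/29.76 + (20−16.07)²/16.07 + (19−19.83)²/19.83 + (25−20.24)²/20.24 + (7−10.93)²/10.93 = 4.3137
df = 2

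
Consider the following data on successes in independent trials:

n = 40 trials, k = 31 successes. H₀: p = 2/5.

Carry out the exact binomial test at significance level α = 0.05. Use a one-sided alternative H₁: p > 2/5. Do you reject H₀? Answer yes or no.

Exact binomial: n=40, k=31, p₀=2/5=0.4000
P(X≥31) from Σ C(n,i)·p₀^i·(1−p₀)^(n−i)
p-value (one-sided, H₁ greater) = 0.00000
At α=0.05: p < α → reject H₀

reject H₀: yes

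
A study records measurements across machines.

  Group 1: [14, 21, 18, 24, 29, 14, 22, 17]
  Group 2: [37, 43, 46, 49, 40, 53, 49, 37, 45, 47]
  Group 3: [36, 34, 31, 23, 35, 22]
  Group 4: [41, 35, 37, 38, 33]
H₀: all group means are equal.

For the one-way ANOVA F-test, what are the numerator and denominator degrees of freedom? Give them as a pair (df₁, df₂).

degrees of freedom = [3, 25]

k = 4 groups, N = 29 total
df = (k−1, N−k) = (4−1, 29−4) = (3, 25)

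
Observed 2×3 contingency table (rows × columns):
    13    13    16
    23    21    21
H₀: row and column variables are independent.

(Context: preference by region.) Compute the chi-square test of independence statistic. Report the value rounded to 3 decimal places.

test statistic = 0.411

Row totals [42, 65], col totals [36, 34, 37], n=107
χ² = (13−14.13)²/14.13 + (13−13.35)²/13.35 + (16−14.52)²/14.52 + (23−21.87)²/21.87 + (21−20.65)²/20.65 + (21−22.48)²/22.48 = 0.4109
df = 2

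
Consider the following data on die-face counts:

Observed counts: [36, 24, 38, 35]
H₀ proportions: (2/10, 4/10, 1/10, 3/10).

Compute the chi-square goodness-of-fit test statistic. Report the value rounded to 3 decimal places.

n = 133; E_i = n·p_i = [26.60, 53.20, 13.30, 39.90]
χ² = (36−26.60)²/26.60 + (24−53.20)²/53.20 + (38−13.30)²/13.30 + (35−39.90)²/39.90 = 65.8221
df = 3

test statistic = 65.822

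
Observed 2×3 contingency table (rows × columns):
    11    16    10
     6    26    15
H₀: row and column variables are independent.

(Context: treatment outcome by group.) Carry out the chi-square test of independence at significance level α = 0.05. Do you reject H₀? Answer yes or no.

Row totals [37, 47], col totals [17, 42, 25], n=84
χ² = (11−7.49)²/7.49 + (16−18.50)²/18.50 + (10−11.01)²/11.01 + (6−9.51)²/9.51 + (26−23.50)²/23.50 + (15−13.99)²/13.99 = 3.7137
df = 2
p-value (upper-tail) = 0.15616
At α=0.05: p ≥ α → fail to reject H₀

reject H₀: no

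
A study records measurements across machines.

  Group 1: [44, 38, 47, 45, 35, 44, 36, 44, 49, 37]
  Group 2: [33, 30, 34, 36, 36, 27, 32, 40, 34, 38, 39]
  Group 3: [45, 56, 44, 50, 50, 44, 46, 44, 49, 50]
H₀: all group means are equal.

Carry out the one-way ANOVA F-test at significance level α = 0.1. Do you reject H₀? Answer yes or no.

reject H₀: yes

Group means [41.90, 34.45, 47.80], grand mean 41.161
SSB = Σnᵢ(x̄ᵢ−x̄)² = 940.966; SSW = ΣΣ(x−x̄ᵢ)² = 511.227
MSB = 940.966/2 = 470.4831; MSW = 511.227/28 = 18.2581
F = MSB/MSW = 25.7684
df = (2, 28)
p-value (upper-tail) = 0.00000
At α=0.1: p < α → reject H₀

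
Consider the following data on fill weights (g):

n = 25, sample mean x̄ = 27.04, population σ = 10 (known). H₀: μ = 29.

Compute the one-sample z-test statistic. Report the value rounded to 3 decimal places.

test statistic = -0.980

SE = σ/√n = 10/√25 = 2.0000
z = (x̄−μ₀)/SE = (27.04−29)/2.0000 = -0.9800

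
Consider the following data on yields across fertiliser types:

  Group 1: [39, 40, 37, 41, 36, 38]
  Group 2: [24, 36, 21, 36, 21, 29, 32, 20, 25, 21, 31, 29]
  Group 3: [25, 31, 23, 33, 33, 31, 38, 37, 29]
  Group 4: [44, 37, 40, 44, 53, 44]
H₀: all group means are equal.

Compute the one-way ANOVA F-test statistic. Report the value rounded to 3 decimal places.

test statistic = 17.149

Group means [38.50, 27.08, 31.11, 43.67], grand mean 33.273
SSB = Σnᵢ(x̄ᵢ−x̄)² = 1313.907; SSW = ΣΣ(x−x̄ᵢ)² = 740.639
MSB = 1313.907/3 = 437.9689; MSW = 740.639/29 = 25.5393
F = MSB/MSW = 17.1488
df = (3, 29)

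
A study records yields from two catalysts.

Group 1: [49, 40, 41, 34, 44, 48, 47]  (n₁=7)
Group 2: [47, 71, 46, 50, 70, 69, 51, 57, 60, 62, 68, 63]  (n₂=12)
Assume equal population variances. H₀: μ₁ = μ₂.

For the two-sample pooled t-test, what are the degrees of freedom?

degrees of freedom = 17

df = n₁ + n₂ − 2 = 7 + 12 − 2 = 17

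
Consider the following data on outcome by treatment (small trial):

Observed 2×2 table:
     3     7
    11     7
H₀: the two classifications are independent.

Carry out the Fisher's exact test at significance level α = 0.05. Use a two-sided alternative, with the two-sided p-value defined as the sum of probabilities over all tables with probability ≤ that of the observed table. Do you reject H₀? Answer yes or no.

reject H₀: no

Margins: r₁=10, r₂=18, c₁=14, c₂=14, n=28
p_obs = C(10,3)·C(18,11)/C(28,14); sum pmf over tables with pmf ≤ p_obs
p-value (two-sided) = 0.23646
At α=0.05: p ≥ α → fail to reject H₀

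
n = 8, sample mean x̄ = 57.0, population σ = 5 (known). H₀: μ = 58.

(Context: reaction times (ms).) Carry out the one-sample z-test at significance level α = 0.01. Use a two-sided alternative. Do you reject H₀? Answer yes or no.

reject H₀: no

SE = σ/√n = 5/√8 = 1.7678
z = (x̄−μ₀)/SE = (57.0−58)/1.7678 = -0.5657
p-value (two-sided) = 0.57161
At α=0.01: p ≥ α → fail to reject H₀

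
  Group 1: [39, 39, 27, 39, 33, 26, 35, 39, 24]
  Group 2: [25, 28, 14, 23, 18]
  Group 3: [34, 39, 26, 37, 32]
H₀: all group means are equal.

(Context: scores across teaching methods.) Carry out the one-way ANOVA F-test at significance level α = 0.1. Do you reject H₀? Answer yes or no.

reject H₀: yes

Group means [33.44, 21.60, 33.60], grand mean 30.368
SSB = Σnᵢ(x̄ᵢ−x̄)² = 521.799; SSW = ΣΣ(x−x̄ᵢ)² = 538.622
MSB = 521.799/2 = 260.8994; MSW = 538.622/16 = 33.6639
F = MSB/MSW = 7.7501
df = (2, 16)
p-value (upper-tail) = 0.00443
At α=0.1: p < α → reject H₀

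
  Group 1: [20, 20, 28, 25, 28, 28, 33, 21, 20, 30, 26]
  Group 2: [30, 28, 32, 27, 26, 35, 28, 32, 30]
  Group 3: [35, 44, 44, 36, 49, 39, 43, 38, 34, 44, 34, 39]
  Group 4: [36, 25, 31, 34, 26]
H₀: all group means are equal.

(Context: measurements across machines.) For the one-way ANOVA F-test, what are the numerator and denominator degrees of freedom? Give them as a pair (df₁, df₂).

k = 4 groups, N = 37 total
df = (k−1, N−k) = (4−1, 37−4) = (3, 33)

degrees of freedom = [3, 33]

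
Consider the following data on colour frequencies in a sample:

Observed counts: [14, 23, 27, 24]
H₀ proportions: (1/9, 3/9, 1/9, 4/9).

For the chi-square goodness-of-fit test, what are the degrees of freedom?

degrees of freedom = 3

df = k − 1 = 4 − 1 = 3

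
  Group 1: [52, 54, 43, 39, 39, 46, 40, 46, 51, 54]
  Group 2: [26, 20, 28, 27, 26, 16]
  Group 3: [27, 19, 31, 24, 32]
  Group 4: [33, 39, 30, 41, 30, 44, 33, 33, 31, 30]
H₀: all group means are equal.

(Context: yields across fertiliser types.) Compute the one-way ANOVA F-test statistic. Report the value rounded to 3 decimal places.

Group means [46.40, 23.83, 26.60, 34.40], grand mean 34.968
SSB = Σnᵢ(x̄ᵢ−x̄)² = 2404.134; SSW = ΣΣ(x−x̄ᵢ)² = 788.833
MSB = 2404.134/3 = 801.3781; MSW = 788.833/27 = 29.2160
F = MSB/MSW = 27.4294
df = (3, 27)

test statistic = 27.429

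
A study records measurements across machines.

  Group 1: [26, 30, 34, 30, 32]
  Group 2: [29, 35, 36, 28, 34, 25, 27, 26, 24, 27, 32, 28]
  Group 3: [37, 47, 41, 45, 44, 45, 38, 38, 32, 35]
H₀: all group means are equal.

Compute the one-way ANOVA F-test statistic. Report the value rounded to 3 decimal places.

test statistic = 19.686

Group means [30.40, 29.25, 40.20], grand mean 33.519
SSB = Σnᵢ(x̄ᵢ−x̄)² = 713.691; SSW = ΣΣ(x−x̄ᵢ)² = 435.050
MSB = 713.691/2 = 356.8454; MSW = 435.050/24 = 18.1271
F = MSB/MSW = 19.6858
df = (2, 24)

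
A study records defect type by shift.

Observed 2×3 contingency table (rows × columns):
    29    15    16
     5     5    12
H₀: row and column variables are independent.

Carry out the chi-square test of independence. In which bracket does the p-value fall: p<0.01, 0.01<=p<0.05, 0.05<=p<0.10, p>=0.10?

Row totals [60, 22], col totals [34, 20, 28], n=82
χ² = (29−24.88)²/24.88 + (15−14.63)²/14.63 + (16−20.49)²/20.49 + (5−9.12)²/9.12 + (5−5.37)²/5.37 + (12−7.51)²/7.51 = 6.2437
df = 2
p-value (upper-tail) = 0.04408
→ bracket: 0.01<=p<0.05

p-value bracket: 0.01<=p<0.05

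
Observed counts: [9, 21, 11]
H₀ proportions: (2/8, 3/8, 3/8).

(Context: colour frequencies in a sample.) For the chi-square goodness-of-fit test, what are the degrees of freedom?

df = k − 1 = 3 − 1 = 2

degrees of freedom = 2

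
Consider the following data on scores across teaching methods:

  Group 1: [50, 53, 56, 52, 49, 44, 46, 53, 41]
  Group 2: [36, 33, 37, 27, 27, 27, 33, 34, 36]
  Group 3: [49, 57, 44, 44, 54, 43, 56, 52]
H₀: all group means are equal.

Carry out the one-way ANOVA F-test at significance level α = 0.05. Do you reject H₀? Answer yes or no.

reject H₀: yes

Group means [49.33, 32.22, 49.88], grand mean 43.577
SSB = Σnᵢ(x̄ᵢ−x̄)² = 1775.916; SSW = ΣΣ(x−x̄ᵢ)² = 552.431
MSB = 1775.916/2 = 887.9578; MSW = 552.431/23 = 24.0187
F = MSB/MSW = 36.9694
df = (2, 23)
p-value (upper-tail) = 0.00000
At α=0.05: p < α → reject H₀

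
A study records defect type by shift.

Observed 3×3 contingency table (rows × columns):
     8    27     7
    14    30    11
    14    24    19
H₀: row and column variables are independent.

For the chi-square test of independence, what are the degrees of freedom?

df = (r−1)(c−1) = (3−1)·(3−1) = 4

degrees of freedom = 4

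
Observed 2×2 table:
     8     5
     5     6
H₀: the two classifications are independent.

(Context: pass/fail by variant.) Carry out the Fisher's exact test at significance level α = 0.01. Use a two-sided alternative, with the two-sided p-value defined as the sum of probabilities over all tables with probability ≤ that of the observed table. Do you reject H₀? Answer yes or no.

reject H₀: no

Margins: r₁=13, r₂=11, c₁=13, c₂=11, n=24
p_obs = C(13,8)·C(11,5)/C(24,13); sum pmf over tables with pmf ≤ p_obs
p-value (two-sided) = 0.68239
At α=0.01: p ≥ α → fail to reject H₀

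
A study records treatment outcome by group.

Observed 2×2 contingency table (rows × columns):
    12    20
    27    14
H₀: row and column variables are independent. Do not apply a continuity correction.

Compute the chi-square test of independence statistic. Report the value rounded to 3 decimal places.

Row totals [32, 41], col totals [39, 34], n=73
χ² = (12−17.10)²/17.10 + (20−14.90)²/14.90 + (27−21.90)²/21.90 + (14−19.10)²/19.10 = 5.8067
df = 1

test statistic = 5.807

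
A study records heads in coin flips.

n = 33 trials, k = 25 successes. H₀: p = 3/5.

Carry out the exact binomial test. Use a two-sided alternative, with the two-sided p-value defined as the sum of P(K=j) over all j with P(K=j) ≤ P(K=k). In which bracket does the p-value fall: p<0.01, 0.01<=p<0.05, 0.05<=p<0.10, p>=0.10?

Exact binomial: n=33, k=25, p₀=3/5=0.6000
P(X=j) = C(n,j)·p₀^j·(1−p₀)^(n−j); p = Σ P(X=j) over j with P(X=j) ≤ P(X=25)
p-value (two-sided) = 0.07546
→ bracket: 0.05<=p<0.10

p-value bracket: 0.05<=p<0.10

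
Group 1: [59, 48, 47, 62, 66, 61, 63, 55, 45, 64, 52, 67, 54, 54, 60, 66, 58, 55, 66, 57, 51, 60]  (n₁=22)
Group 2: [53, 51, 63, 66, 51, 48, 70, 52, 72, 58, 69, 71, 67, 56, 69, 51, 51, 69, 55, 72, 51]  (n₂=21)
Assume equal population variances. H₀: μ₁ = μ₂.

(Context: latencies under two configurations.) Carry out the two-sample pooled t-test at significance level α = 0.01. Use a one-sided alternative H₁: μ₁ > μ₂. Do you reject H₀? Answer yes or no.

reject H₀: no

x̄₁=57.727, s₁=6.519, n₁=22
x̄₂=60.238, s₂=8.809, n₂=21
s_p² = [21·6.519² + 20·8.809²]/41 = 59.6140
SE = √(s_p²·(1/22+1/21)) = 2.3555
t = (57.727−60.238)/2.3555 = -1.0659
df = 41
p-value (one-sided, H₁ greater) = 0.85365
At α=0.01: p ≥ α → fail to reject H₀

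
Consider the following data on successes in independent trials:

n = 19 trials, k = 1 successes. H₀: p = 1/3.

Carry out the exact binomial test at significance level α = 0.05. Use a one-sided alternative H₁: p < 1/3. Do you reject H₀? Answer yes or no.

Exact binomial: n=19, k=1, p₀=1/3=0.3333
P(X≤1) from Σ C(n,i)·p₀^i·(1−p₀)^(n−i)
p-value (one-sided, H₁ less) = 0.00474
At α=0.05: p < α → reject H₀

reject H₀: yes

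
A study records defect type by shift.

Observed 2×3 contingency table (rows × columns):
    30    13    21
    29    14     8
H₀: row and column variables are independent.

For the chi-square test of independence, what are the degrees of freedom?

df = (r−1)(c−1) = (2−1)·(3−1) = 2

degrees of freedom = 2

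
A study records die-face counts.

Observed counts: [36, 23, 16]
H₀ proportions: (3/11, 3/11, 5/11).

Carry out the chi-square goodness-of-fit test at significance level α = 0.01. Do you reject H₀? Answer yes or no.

n = 75; E_i = n·p_i = [20.45, 20.45, 34.09]
χ² = (36−20.45)²/20.45 + (23−20.45)²/20.45 + (16−34.09)²/34.09 = 21.7316
df = 2
p-value (upper-tail) = 0.00002
At α=0.01: p < α → reject H₀

reject H₀: yes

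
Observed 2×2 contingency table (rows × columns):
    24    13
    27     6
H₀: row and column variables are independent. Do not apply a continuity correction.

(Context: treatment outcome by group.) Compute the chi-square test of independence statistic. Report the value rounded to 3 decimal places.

Row totals [37, 33], col totals [51, 19], n=70
χ² = (24−26.96)²/26.96 + (13−10.04)²/10.04 + (27−24.04)²/24.04 + (6−8.96)²/8.96 = 2.5351
df = 1

test statistic = 2.535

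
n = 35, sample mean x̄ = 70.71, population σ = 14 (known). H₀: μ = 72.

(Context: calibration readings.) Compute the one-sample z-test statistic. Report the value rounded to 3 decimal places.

test statistic = -0.545

SE = σ/√n = 14/√35 = 2.3664
z = (x̄−μ₀)/SE = (70.71−72)/2.3664 = -0.5451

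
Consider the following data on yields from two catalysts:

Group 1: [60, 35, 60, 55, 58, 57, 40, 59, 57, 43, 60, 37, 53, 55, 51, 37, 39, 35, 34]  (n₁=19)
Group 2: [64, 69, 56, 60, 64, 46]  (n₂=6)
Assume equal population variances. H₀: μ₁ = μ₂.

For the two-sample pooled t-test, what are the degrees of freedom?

df = n₁ + n₂ − 2 = 19 + 6 − 2 = 23

degrees of freedom = 23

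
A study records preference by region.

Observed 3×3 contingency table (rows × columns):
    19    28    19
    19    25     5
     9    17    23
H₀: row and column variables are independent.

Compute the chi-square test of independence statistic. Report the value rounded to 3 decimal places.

Row totals [66, 49, 49], col totals [47, 70, 47], n=164
χ² = (19−18.91)²/18.91 + (28−28.17)²/28.17 + (19−18.91)²/18.91 + (19−14.04)²/14.04 + (25−20.91)²/20.91 + (5−14.04)²/14.04 + (9−14.04)²/14.04 + (17−20.91)²/20.91 + (23−14.04)²/14.04 = 16.6299
df = 4

test statistic = 16.630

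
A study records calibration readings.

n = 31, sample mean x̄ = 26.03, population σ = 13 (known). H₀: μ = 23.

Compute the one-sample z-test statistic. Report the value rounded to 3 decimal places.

test statistic = 1.298

SE = σ/√n = 13/√31 = 2.3349
z = (x̄−μ₀)/SE = (26.03−23)/2.3349 = 1.2977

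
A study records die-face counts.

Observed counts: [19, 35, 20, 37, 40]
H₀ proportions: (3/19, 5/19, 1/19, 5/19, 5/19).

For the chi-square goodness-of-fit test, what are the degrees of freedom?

degrees of freedom = 4

df = k − 1 = 5 − 1 = 4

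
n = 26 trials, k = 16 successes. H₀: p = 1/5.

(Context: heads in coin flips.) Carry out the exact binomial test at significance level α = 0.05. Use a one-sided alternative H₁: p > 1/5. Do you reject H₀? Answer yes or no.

Exact binomial: n=26, k=16, p₀=1/5=0.2000
P(X≥16) from Σ C(n,i)·p₀^i·(1−p₀)^(n−i)
p-value (one-sided, H₁ greater) = 0.00000
At α=0.05: p < α → reject H₀

reject H₀: yes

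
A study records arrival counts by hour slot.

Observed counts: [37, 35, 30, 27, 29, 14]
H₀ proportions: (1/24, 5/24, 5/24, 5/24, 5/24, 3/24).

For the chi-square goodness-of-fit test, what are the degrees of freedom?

degrees of freedom = 5

df = k − 1 = 6 − 1 = 5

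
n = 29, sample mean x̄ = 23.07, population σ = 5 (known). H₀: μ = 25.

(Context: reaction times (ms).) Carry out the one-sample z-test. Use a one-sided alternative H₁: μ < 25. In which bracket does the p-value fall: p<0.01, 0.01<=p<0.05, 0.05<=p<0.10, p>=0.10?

p-value bracket: 0.01<=p<0.05

SE = σ/√n = 5/√29 = 0.9285
z = (x̄−μ₀)/SE = (23.07−25)/0.9285 = -2.0787
p-value (one-sided, H₁ less) = 0.01882
→ bracket: 0.01<=p<0.05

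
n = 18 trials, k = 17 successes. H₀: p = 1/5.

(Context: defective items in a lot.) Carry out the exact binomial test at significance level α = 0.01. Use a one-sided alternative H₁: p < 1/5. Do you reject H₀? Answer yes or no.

Exact binomial: n=18, k=17, p₀=1/5=0.2000
P(X≤17) from Σ C(n,i)·p₀^i·(1−p₀)^(n−i)
p-value (one-sided, H₁ less) = 1.00000
At α=0.01: p ≥ α → fail to reject H₀

reject H₀: no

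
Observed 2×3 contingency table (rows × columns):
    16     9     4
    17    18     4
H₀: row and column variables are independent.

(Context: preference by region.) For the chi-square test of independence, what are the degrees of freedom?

df = (r−1)(c−1) = (2−1)·(3−1) = 2

degrees of freedom = 2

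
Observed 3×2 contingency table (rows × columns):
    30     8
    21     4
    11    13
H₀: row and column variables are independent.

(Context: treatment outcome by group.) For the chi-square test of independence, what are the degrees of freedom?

degrees of freedom = 2

df = (r−1)(c−1) = (3−1)·(2−1) = 2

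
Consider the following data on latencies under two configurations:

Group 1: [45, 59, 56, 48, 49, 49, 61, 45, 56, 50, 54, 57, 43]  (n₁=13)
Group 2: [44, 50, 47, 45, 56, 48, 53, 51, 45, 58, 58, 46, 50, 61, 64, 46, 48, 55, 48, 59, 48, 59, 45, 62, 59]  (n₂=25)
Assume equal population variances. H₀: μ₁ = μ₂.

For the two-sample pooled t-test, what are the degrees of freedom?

degrees of freedom = 36

df = n₁ + n₂ − 2 = 13 + 25 − 2 = 36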